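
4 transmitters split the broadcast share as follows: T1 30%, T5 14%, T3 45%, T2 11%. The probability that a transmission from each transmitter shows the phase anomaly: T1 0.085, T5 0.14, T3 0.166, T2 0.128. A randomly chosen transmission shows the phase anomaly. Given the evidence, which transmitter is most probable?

T3

By Bayes' rule, posterior ∝ prior × likelihood:
  T1: 0.3 × 0.085 = 0.0255
  T5: 0.14 × 0.14 = 0.0196
  T3: 0.45 × 0.166 = 0.0747
  T2: 0.11 × 0.128 = 0.01408
Normalizing constant = 0.13388.
Largest term belongs to T3, so T3 is most probable.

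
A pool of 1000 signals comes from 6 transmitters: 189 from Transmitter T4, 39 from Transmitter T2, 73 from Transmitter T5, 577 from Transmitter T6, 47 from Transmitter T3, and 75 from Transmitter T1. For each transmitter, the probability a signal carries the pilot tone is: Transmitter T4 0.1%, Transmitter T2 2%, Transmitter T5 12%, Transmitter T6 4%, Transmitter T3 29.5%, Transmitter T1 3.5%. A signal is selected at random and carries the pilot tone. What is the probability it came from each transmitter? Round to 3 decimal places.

Transmitter T4 0.004, Transmitter T2 0.016, Transmitter T5 0.178, Transmitter T6 0.468, Transmitter T3 0.281, Transmitter T1 0.053

Compute prior × likelihood for every hypothesis:
  Transmitter T4: 0.189 × 0.001 = 0.000189
  Transmitter T2: 0.039 × 0.02 = 0.00078
  Transmitter T5: 0.073 × 0.12 = 0.00876
  Transmitter T6: 0.577 × 0.04 = 0.02308
  Transmitter T3: 0.047 × 0.295 = 0.013865
  Transmitter T1: 0.075 × 0.035 = 0.002625
Total = 0.049299.
P(Transmitter T4 | pilot) = 0.000189/0.049299 ≈ 0.004
P(Transmitter T2 | pilot) = 0.00078/0.049299 ≈ 0.016
P(Transmitter T5 | pilot) = 0.00876/0.049299 ≈ 0.178
P(Transmitter T6 | pilot) = 0.02308/0.049299 ≈ 0.468
P(Transmitter T3 | pilot) = 0.013865/0.049299 ≈ 0.281
P(Transmitter T1 | pilot) = 0.002625/0.049299 ≈ 0.053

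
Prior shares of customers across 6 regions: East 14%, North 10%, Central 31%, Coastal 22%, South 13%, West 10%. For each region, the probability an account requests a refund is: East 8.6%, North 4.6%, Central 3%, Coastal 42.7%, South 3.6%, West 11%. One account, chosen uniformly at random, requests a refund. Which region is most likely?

Coastal

Unnormalized posteriors (prior × likelihood):
  East: 0.14 × 0.086 = 0.01204
  North: 0.1 × 0.046 = 0.0046
  Central: 0.31 × 0.03 = 0.0093
  Coastal: 0.22 × 0.427 = 0.09394
  South: 0.13 × 0.036 = 0.00468
  West: 0.1 × 0.11 = 0.011
Sum = 0.13556.
Largest term belongs to Coastal, so Coastal is most probable.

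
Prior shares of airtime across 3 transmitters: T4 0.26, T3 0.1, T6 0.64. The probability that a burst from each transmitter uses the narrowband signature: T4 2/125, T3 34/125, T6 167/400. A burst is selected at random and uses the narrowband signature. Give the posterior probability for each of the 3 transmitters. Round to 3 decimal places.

Compute prior × likelihood for every hypothesis:
  T4: 0.26 × 0.016 = 0.00416
  T3: 0.1 × 0.272 = 0.0272
  T6: 0.64 × 0.4175 = 0.2672
Sum = 0.29856.
P(T4 | narrowband) = 0.00416/0.29856 ≈ 0.014
P(T3 | narrowband) = 0.0272/0.29856 ≈ 0.091
P(T6 | narrowband) = 0.2672/0.29856 ≈ 0.895

T4 0.014, T3 0.091, T6 0.895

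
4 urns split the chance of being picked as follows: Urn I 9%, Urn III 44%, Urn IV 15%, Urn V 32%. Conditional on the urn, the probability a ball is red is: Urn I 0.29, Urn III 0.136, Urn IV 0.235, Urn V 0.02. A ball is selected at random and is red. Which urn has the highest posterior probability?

Urn III

By Bayes' rule, posterior ∝ prior × likelihood:
  Urn I: 0.09 × 0.29 = 0.0261
  Urn III: 0.44 × 0.136 = 0.05984
  Urn IV: 0.15 × 0.235 = 0.03525
  Urn V: 0.32 × 0.02 = 0.0064
Normalizing constant = 0.12759.
Largest term belongs to Urn III, so Urn III is most probable.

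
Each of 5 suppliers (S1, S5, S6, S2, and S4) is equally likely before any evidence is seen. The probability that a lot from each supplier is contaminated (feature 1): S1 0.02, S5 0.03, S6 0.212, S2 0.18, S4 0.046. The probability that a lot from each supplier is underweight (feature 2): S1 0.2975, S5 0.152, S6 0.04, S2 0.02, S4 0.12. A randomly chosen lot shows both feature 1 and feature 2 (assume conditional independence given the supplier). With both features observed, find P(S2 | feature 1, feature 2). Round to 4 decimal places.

With a uniform prior (1/5 each), posterior ∝ likelihood:
  S1: 0.02 × 0.2975 = 0.00595
  S5: 0.03 × 0.152 = 0.00456
  S6: 0.212 × 0.04 = 0.00848
  S2: 0.18 × 0.02 = 0.0036
  S4: 0.046 × 0.12 = 0.00552
Normalizing constant = 0.02811.
P(S2 | evidence) = 0.0036 / 0.02811 ≈ 0.1281.

0.1281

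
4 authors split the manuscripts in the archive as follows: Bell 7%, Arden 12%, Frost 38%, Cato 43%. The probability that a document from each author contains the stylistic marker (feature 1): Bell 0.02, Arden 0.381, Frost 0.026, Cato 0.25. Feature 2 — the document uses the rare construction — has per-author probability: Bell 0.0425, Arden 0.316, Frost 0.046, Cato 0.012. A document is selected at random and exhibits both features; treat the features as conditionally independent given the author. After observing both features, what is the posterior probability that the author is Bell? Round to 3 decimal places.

Prior × likelihood for each hypothesis:
  Bell: 0.07 × 0.02 × 0.0425 = 0.0000595
  Arden: 0.12 × 0.381 × 0.316 = 0.01444752
  Frost: 0.38 × 0.026 × 0.046 = 0.00045448
  Cato: 0.43 × 0.25 × 0.012 = 0.00129
Sum = 0.0162515.
P(Bell | evidence) = 0.0000595 / 0.0162515 ≈ 0.004.

0.004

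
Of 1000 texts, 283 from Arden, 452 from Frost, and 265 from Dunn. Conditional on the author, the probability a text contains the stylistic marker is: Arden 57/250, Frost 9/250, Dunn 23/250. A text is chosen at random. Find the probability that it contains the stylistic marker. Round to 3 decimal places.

Prior × likelihood for each hypothesis:
  Arden: 0.283 × 0.228 = 0.064524
  Frost: 0.452 × 0.036 = 0.016272
  Dunn: 0.265 × 0.092 = 0.02438
P(marker) = 0.064524 + 0.016272 + 0.02438 = 0.105176 → 0.105.

0.105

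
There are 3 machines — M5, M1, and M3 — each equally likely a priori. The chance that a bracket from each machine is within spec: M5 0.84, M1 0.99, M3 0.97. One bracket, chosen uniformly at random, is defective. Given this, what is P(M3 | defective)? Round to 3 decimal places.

0.150

Taking complements, P(defective | each) = M5 0.16, M1 0.01, M3 0.03.
With a uniform prior (1/3 each), posterior ∝ likelihood:
  M5: 0.16
  M1: 0.01
  M3: 0.03
Normalizing constant = 0.2.
P(M3 | evidence) = 0.03 / 0.2 ≈ 0.150.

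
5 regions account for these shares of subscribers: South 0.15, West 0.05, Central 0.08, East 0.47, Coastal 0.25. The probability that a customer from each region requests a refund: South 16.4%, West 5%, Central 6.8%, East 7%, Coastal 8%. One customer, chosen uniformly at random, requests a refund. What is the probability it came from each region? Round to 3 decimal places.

South 0.288, West 0.029, Central 0.064, East 0.385, Coastal 0.234

Compute prior × likelihood for every hypothesis:
  South: 0.15 × 0.164 = 0.0246
  West: 0.05 × 0.05 = 0.0025
  Central: 0.08 × 0.068 = 0.00544
  East: 0.47 × 0.07 = 0.0329
  Coastal: 0.25 × 0.08 = 0.02
Normalizing constant = 0.08544.
P(South | refund) = 0.0246/0.08544 ≈ 0.288
P(West | refund) = 0.0025/0.08544 ≈ 0.029
P(Central | refund) = 0.00544/0.08544 ≈ 0.064
P(East | refund) = 0.0329/0.08544 ≈ 0.385
P(Coastal | refund) = 0.02/0.08544 ≈ 0.234
(Check: 0.288+0.029+0.064+0.385+0.234 = 1.000.)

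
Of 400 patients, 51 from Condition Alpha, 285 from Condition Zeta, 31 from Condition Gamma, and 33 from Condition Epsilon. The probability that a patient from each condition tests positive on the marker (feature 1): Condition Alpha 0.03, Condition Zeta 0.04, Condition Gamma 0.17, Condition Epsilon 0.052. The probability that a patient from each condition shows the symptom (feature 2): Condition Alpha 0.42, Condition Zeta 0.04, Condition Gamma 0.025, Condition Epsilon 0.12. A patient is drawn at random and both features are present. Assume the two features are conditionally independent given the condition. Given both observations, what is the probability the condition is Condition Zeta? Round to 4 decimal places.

Compute prior × likelihood for every hypothesis:
  Condition Alpha: 0.1275 × 0.03 × 0.42 = 0.0016065
  Condition Zeta: 0.7125 × 0.04 × 0.04 = 0.00114
  Condition Gamma: 0.0775 × 0.17 × 0.025 = 0.000329375
  Condition Epsilon: 0.0825 × 0.052 × 0.12 = 0.0005148
Total = 0.003590675.
P(Condition Zeta | evidence) = 0.00114 / 0.003590675 ≈ 0.3175.

0.3175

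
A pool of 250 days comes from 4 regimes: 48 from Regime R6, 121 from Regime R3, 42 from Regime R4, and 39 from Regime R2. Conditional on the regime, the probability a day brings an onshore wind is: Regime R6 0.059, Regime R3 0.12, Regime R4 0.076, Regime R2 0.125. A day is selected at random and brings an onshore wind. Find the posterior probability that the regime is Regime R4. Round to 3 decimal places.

Unnormalized posteriors (prior × likelihood):
  Regime R6: 0.192 × 0.059 = 0.011328
  Regime R3: 0.484 × 0.12 = 0.05808
  Regime R4: 0.168 × 0.076 = 0.012768
  Regime R2: 0.156 × 0.125 = 0.0195
Sum = 0.101676.
P(Regime R4 | evidence) = 0.012768 / 0.101676 ≈ 0.126.

0.126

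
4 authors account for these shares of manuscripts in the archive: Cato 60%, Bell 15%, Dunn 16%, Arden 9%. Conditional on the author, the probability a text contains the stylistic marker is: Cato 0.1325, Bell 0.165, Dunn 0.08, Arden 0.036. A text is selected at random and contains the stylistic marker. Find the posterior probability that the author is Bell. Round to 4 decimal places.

0.2058

Unnormalized posteriors (prior × likelihood):
  Cato: 0.6 × 0.1325 = 0.0795
  Bell: 0.15 × 0.165 = 0.02475
  Dunn: 0.16 × 0.08 = 0.0128
  Arden: 0.09 × 0.036 = 0.00324
Total = 0.12029.
P(Bell | evidence) = 0.02475 / 0.12029 ≈ 0.2058.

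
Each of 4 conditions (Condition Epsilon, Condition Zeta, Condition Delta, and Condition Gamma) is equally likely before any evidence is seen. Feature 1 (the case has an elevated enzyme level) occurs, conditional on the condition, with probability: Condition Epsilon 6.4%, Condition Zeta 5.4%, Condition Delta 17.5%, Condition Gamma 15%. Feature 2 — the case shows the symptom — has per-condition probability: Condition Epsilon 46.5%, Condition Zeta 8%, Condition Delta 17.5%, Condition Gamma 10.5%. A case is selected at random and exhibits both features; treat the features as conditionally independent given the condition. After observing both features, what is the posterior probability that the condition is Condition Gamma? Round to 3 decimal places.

0.196

With a uniform prior (1/4 each), posterior ∝ likelihood:
  Condition Epsilon: 0.064 × 0.465 = 0.02976
  Condition Zeta: 0.054 × 0.08 = 0.00432
  Condition Delta: 0.175 × 0.175 = 0.030625
  Condition Gamma: 0.15 × 0.105 = 0.01575
Sum = 0.080455.
P(Condition Gamma | evidence) = 0.01575 / 0.080455 ≈ 0.196.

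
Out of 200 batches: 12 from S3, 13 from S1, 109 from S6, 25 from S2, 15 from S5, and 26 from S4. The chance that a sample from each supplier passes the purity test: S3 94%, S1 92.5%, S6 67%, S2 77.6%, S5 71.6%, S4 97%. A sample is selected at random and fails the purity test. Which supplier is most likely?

S6

Taking complements, P(off-spec | each) = S3 0.06, S1 0.075, S6 0.33, S2 0.224, S5 0.284, S4 0.03.
Prior × likelihood for each hypothesis:
  S3: 0.06 × 0.06 = 0.0036
  S1: 0.065 × 0.075 = 0.004875
  S6: 0.545 × 0.33 = 0.17985
  S2: 0.125 × 0.224 = 0.028
  S5: 0.075 × 0.284 = 0.0213
  S4: 0.13 × 0.03 = 0.0039
Sum = 0.241525.
Largest term belongs to S6, so S6 is most probable.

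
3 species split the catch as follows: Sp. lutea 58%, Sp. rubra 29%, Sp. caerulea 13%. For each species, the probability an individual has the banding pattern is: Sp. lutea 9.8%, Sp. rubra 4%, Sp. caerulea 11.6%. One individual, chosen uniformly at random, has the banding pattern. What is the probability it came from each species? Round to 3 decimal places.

Sp. lutea 0.681, Sp. rubra 0.139, Sp. caerulea 0.181

Unnormalized posteriors (prior × likelihood):
  Sp. lutea: 0.58 × 0.098 = 0.05684
  Sp. rubra: 0.29 × 0.04 = 0.0116
  Sp. caerulea: 0.13 × 0.116 = 0.01508
Total = 0.08352.
P(Sp. lutea | banded) = 0.05684/0.08352 ≈ 0.681
P(Sp. rubra | banded) = 0.0116/0.08352 ≈ 0.139
P(Sp. caerulea | banded) = 0.01508/0.08352 ≈ 0.181
(Check: 0.681+0.139+0.181 = 1.001.)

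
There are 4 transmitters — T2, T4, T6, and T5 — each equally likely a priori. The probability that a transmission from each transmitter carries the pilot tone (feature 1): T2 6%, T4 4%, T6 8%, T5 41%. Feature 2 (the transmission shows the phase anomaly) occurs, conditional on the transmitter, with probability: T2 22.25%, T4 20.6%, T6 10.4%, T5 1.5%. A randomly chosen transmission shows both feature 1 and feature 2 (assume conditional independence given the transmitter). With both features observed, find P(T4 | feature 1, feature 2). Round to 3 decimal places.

Since the prior is uniform, the posterior is proportional to the likelihood:
  T2: 0.06 × 0.2225 = 0.01335
  T4: 0.04 × 0.206 = 0.00824
  T6: 0.08 × 0.104 = 0.00832
  T5: 0.41 × 0.015 = 0.00615
Normalizing constant = 0.03606.
P(T4 | evidence) = 0.00824 / 0.03606 ≈ 0.229.

0.229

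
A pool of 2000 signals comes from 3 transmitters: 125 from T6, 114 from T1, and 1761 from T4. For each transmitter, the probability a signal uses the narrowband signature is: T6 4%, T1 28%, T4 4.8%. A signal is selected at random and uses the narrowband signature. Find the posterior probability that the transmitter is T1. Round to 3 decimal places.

0.263

Unnormalized posteriors (prior × likelihood):
  T6: 0.0625 × 0.04 = 0.0025
  T1: 0.057 × 0.28 = 0.01596
  T4: 0.8805 × 0.048 = 0.042264
Total = 0.060724.
P(T1 | evidence) = 0.01596 / 0.060724 ≈ 0.263.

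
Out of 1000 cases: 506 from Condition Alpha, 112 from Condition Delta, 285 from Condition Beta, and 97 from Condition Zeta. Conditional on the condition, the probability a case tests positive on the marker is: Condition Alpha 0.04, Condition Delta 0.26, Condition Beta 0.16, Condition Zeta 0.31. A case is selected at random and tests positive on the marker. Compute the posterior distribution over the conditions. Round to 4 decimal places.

Condition Alpha 0.1619, Condition Delta 0.2329, Condition Beta 0.3647, Condition Zeta 0.2405

Prior × likelihood for each hypothesis:
  Condition Alpha: 0.506 × 0.04 = 0.02024
  Condition Delta: 0.112 × 0.26 = 0.02912
  Condition Beta: 0.285 × 0.16 = 0.0456
  Condition Zeta: 0.097 × 0.31 = 0.03007
Sum = 0.12503.
P(Condition Alpha | marker-positive) = 0.02024/0.12503 ≈ 0.1619
P(Condition Delta | marker-positive) = 0.02912/0.12503 ≈ 0.2329
P(Condition Beta | marker-positive) = 0.0456/0.12503 ≈ 0.3647
P(Condition Zeta | marker-positive) = 0.03007/0.12503 ≈ 0.2405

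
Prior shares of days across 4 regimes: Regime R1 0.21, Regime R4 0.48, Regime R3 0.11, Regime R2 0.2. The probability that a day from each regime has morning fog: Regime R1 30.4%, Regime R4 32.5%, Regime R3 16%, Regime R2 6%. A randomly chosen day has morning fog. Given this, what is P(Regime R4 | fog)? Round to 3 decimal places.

By Bayes' rule, posterior ∝ prior × likelihood:
  Regime R1: 0.21 × 0.304 = 0.06384
  Regime R4: 0.48 × 0.325 = 0.156
  Regime R3: 0.11 × 0.16 = 0.0176
  Regime R2: 0.2 × 0.06 = 0.012
Normalizing constant = 0.24944.
P(Regime R4 | evidence) = 0.156 / 0.24944 ≈ 0.625.

0.625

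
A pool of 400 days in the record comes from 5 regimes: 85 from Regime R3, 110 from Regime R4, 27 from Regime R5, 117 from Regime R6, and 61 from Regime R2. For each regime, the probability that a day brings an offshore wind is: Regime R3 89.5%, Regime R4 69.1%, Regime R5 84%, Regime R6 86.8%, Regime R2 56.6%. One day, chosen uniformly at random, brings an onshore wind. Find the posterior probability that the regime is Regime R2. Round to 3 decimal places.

0.297

Taking complements, P(onshore | each) = Regime R3 0.105, Regime R4 0.309, Regime R5 0.16, Regime R6 0.132, Regime R2 0.434.
Compute prior × likelihood for every hypothesis:
  Regime R3: 0.2125 × 0.105 = 0.0223125
  Regime R4: 0.275 × 0.309 = 0.084975
  Regime R5: 0.0675 × 0.16 = 0.0108
  Regime R6: 0.2925 × 0.132 = 0.03861
  Regime R2: 0.1525 × 0.434 = 0.066185
Sum = 0.2228825.
P(Regime R2 | evidence) = 0.066185 / 0.2228825 ≈ 0.297.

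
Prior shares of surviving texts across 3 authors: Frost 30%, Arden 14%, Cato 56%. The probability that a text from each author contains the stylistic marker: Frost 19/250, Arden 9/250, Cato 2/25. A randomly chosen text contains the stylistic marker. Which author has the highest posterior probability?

Cato

Unnormalized posteriors (prior × likelihood):
  Frost: 0.3 × 0.076 = 0.0228
  Arden: 0.14 × 0.036 = 0.00504
  Cato: 0.56 × 0.08 = 0.0448
Sum = 0.07264.
Largest term belongs to Cato, so Cato is most probable.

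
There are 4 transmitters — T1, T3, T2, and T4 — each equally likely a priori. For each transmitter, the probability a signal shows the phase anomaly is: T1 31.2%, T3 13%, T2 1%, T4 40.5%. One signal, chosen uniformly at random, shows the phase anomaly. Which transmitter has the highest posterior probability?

T4

Since the prior is uniform, the posterior is proportional to the likelihood:
  T1: 0.312
  T3: 0.13
  T2: 0.01
  T4: 0.405
Normalizing constant = 0.857.
Largest term belongs to T4, so T4 is most probable.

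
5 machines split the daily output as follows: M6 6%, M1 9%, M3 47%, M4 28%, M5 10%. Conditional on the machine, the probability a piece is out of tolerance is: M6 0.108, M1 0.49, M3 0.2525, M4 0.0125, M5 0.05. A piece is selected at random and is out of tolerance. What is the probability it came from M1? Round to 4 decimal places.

Prior × likelihood for each hypothesis:
  M6: 0.06 × 0.108 = 0.00648
  M1: 0.09 × 0.49 = 0.0441
  M3: 0.47 × 0.2525 = 0.118675
  M4: 0.28 × 0.0125 = 0.0035
  M5: 0.1 × 0.05 = 0.005
Total = 0.177755.
P(M1 | evidence) = 0.0441 / 0.177755 ≈ 0.2481.

0.2481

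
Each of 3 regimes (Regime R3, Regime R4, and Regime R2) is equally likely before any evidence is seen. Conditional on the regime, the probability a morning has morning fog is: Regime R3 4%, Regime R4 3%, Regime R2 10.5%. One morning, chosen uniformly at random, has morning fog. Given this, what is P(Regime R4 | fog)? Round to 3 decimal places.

0.171

With a uniform prior (1/3 each), posterior ∝ likelihood:
  Regime R3: 0.04
  Regime R4: 0.03
  Regime R2: 0.105
Sum = 0.175.
P(Regime R4 | evidence) = 0.03 / 0.175 ≈ 0.171.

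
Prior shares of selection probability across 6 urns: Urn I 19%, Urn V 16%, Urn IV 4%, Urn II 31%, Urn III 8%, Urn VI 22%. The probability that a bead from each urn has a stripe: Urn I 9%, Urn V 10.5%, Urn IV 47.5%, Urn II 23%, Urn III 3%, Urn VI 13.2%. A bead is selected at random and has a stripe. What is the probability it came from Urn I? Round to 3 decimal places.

Unnormalized posteriors (prior × likelihood):
  Urn I: 0.19 × 0.09 = 0.0171
  Urn V: 0.16 × 0.105 = 0.0168
  Urn IV: 0.04 × 0.475 = 0.019
  Urn II: 0.31 × 0.23 = 0.0713
  Urn III: 0.08 × 0.03 = 0.0024
  Urn VI: 0.22 × 0.132 = 0.02904
Normalizing constant = 0.15564.
P(Urn I | evidence) = 0.0171 / 0.15564 ≈ 0.110.

0.110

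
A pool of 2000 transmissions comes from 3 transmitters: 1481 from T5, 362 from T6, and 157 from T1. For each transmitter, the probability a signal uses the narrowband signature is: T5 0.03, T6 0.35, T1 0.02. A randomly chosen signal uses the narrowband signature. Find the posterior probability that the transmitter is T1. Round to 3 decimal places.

Unnormalized posteriors (prior × likelihood):
  T5: 0.7405 × 0.03 = 0.022215
  T6: 0.181 × 0.35 = 0.06335
  T1: 0.0785 × 0.02 = 0.00157
Sum = 0.087135.
P(T1 | evidence) = 0.00157 / 0.087135 ≈ 0.018.

0.018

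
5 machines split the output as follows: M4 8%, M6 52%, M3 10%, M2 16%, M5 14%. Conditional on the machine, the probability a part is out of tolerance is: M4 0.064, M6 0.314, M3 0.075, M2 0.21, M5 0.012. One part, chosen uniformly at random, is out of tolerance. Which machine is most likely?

M6

Prior × likelihood for each hypothesis:
  M4: 0.08 × 0.064 = 0.00512
  M6: 0.52 × 0.314 = 0.16328
  M3: 0.1 × 0.075 = 0.0075
  M2: 0.16 × 0.21 = 0.0336
  M5: 0.14 × 0.012 = 0.00168
Normalizing constant = 0.21118.
Largest term belongs to M6, so M6 is most probable.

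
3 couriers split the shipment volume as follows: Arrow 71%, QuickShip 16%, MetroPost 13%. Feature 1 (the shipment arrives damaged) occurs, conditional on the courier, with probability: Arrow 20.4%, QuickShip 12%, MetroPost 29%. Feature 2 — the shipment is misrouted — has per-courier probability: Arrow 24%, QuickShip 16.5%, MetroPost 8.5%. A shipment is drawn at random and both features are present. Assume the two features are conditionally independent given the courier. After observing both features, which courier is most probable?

Arrow

By Bayes' rule, posterior ∝ prior × likelihood:
  Arrow: 0.71 × 0.204 × 0.24 = 0.0347616
  QuickShip: 0.16 × 0.12 × 0.165 = 0.003168
  MetroPost: 0.13 × 0.29 × 0.085 = 0.0032045
Sum = 0.0411341.
Largest term belongs to Arrow, so Arrow is most probable.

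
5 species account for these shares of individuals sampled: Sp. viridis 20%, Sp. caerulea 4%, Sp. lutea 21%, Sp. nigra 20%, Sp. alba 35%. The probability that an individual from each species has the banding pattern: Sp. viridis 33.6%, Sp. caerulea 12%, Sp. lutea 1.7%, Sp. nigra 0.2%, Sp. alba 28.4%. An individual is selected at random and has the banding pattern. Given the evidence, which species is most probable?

Prior × likelihood for each hypothesis:
  Sp. viridis: 0.2 × 0.336 = 0.0672
  Sp. caerulea: 0.04 × 0.12 = 0.0048
  Sp. lutea: 0.21 × 0.017 = 0.00357
  Sp. nigra: 0.2 × 0.002 = 0.0004
  Sp. alba: 0.35 × 0.284 = 0.0994
Total = 0.17537.
Largest term belongs to Sp. alba, so Sp. alba is most probable.

Sp. alba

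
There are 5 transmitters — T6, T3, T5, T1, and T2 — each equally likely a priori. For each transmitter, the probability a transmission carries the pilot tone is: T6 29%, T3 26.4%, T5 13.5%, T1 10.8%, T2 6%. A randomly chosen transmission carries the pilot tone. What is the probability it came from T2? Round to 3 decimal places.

0.070

Since the prior is uniform, the posterior is proportional to the likelihood:
  T6: 0.29
  T3: 0.264
  T5: 0.135
  T1: 0.108
  T2: 0.06
Normalizing constant = 0.857.
P(T2 | evidence) = 0.06 / 0.857 ≈ 0.070.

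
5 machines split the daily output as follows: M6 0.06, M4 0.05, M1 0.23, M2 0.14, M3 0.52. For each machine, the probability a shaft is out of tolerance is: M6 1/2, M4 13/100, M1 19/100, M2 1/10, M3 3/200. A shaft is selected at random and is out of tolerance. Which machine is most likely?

Compute prior × likelihood for every hypothesis:
  M6: 0.06 × 0.5 = 0.03
  M4: 0.05 × 0.13 = 0.0065
  M1: 0.23 × 0.19 = 0.0437
  M2: 0.14 × 0.1 = 0.014
  M3: 0.52 × 0.015 = 0.0078
Sum = 0.102.
Largest term belongs to M1, so M1 is most probable.

M1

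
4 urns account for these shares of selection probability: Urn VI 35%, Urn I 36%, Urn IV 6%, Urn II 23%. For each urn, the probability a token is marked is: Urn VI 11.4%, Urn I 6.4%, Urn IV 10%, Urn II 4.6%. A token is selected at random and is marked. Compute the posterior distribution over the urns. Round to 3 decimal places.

Prior × likelihood for each hypothesis:
  Urn VI: 0.35 × 0.114 = 0.0399
  Urn I: 0.36 × 0.064 = 0.02304
  Urn IV: 0.06 × 0.1 = 0.006
  Urn II: 0.23 × 0.046 = 0.01058
Sum = 0.07952.
P(Urn VI | marked) = 0.0399/0.07952 ≈ 0.502
P(Urn I | marked) = 0.02304/0.07952 ≈ 0.290
P(Urn IV | marked) = 0.006/0.07952 ≈ 0.075
P(Urn II | marked) = 0.01058/0.07952 ≈ 0.133

Urn VI 0.502, Urn I 0.290, Urn IV 0.075, Urn II 0.133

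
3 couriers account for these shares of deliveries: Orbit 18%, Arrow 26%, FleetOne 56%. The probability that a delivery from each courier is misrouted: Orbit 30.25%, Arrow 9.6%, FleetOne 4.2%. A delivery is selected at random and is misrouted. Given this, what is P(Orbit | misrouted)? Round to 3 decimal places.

By Bayes' rule, posterior ∝ prior × likelihood:
  Orbit: 0.18 × 0.3025 = 0.05445
  Arrow: 0.26 × 0.096 = 0.02496
  FleetOne: 0.56 × 0.042 = 0.02352
Normalizing constant = 0.10293.
P(Orbit | evidence) = 0.05445 / 0.10293 ≈ 0.529.

0.529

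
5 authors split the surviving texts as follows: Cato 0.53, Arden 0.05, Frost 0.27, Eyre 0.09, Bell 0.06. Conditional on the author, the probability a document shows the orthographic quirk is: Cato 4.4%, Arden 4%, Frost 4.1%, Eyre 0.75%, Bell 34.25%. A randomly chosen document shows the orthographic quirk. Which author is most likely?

Compute prior × likelihood for every hypothesis:
  Cato: 0.53 × 0.044 = 0.02332
  Arden: 0.05 × 0.04 = 0.002
  Frost: 0.27 × 0.041 = 0.01107
  Eyre: 0.09 × 0.0075 = 0.000675
  Bell: 0.06 × 0.3425 = 0.02055
Normalizing constant = 0.057615.
Largest term belongs to Cato, so Cato is most probable.

Cato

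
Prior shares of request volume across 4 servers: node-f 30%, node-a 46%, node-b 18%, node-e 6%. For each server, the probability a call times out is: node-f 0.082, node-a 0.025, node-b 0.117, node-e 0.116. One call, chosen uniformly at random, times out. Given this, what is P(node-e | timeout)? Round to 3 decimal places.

0.109

Compute prior × likelihood for every hypothesis:
  node-f: 0.3 × 0.082 = 0.0246
  node-a: 0.46 × 0.025 = 0.0115
  node-b: 0.18 × 0.117 = 0.02106
  node-e: 0.06 × 0.116 = 0.00696
Total = 0.06412.
P(node-e | evidence) = 0.00696 / 0.06412 ≈ 0.109.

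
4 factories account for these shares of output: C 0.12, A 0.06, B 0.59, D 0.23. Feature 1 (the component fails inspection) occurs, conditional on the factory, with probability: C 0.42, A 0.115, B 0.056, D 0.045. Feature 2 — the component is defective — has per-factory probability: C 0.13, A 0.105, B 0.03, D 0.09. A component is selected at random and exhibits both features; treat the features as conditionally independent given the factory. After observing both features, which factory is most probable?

Compute prior × likelihood for every hypothesis:
  C: 0.12 × 0.42 × 0.13 = 0.006552
  A: 0.06 × 0.115 × 0.105 = 0.0007245
  B: 0.59 × 0.056 × 0.03 = 0.0009912
  D: 0.23 × 0.045 × 0.09 = 0.0009315
Sum = 0.0091992.
Largest term belongs to C, so C is most probable.

C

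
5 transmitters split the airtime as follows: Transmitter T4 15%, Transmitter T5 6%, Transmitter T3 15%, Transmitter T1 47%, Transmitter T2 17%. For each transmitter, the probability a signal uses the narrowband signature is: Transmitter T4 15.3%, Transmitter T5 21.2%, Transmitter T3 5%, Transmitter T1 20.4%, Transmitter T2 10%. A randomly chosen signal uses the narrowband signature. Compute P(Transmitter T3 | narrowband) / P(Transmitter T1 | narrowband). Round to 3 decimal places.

Prior × likelihood for each hypothesis:
  Transmitter T4: 0.15 × 0.153 = 0.02295
  Transmitter T5: 0.06 × 0.212 = 0.01272
  Transmitter T3: 0.15 × 0.05 = 0.0075
  Transmitter T1: 0.47 × 0.204 = 0.09588
  Transmitter T2: 0.17 × 0.1 = 0.017
Total = 0.15605.
The ratio is 0.0075 / 0.09588 (the normalizer cancels) = 0.078.

0.078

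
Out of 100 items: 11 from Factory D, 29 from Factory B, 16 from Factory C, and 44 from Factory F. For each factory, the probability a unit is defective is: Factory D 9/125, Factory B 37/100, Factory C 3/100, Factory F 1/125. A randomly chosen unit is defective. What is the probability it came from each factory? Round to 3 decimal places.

Compute prior × likelihood for every hypothesis:
  Factory D: 0.11 × 0.072 = 0.00792
  Factory B: 0.29 × 0.37 = 0.1073
  Factory C: 0.16 × 0.03 = 0.0048
  Factory F: 0.44 × 0.008 = 0.00352
Sum = 0.12354.
P(Factory D | defective) = 0.00792/0.12354 ≈ 0.064
P(Factory B | defective) = 0.1073/0.12354 ≈ 0.869
P(Factory C | defective) = 0.0048/0.12354 ≈ 0.039
P(Factory F | defective) = 0.00352/0.12354 ≈ 0.028

Factory D 0.064, Factory B 0.869, Factory C 0.039, Factory F 0.028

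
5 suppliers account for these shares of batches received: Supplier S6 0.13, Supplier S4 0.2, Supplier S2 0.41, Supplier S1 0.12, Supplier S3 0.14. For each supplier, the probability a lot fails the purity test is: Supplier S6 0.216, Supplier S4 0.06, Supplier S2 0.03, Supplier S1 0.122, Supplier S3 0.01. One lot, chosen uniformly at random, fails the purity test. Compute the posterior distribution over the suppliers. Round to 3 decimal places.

Compute prior × likelihood for every hypothesis:
  Supplier S6: 0.13 × 0.216 = 0.02808
  Supplier S4: 0.2 × 0.06 = 0.012
  Supplier S2: 0.41 × 0.03 = 0.0123
  Supplier S1: 0.12 × 0.122 = 0.01464
  Supplier S3: 0.14 × 0.01 = 0.0014
Sum = 0.06842.
P(Supplier S6 | off-spec) = 0.02808/0.06842 ≈ 0.410
P(Supplier S4 | off-spec) = 0.012/0.06842 ≈ 0.175
P(Supplier S2 | off-spec) = 0.0123/0.06842 ≈ 0.180
P(Supplier S1 | off-spec) = 0.01464/0.06842 ≈ 0.214
P(Supplier S3 | off-spec) = 0.0014/0.06842 ≈ 0.020

Supplier S6 0.410, Supplier S4 0.175, Supplier S2 0.180, Supplier S1 0.214, Supplier S3 0.020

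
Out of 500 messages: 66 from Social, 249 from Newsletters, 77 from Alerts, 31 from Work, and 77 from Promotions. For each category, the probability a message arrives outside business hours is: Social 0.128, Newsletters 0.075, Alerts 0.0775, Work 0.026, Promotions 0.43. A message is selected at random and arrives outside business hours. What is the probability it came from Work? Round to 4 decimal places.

0.0120

Prior × likelihood for each hypothesis:
  Social: 0.132 × 0.128 = 0.016896
  Newsletters: 0.498 × 0.075 = 0.03735
  Alerts: 0.154 × 0.0775 = 0.011935
  Work: 0.062 × 0.026 = 0.001612
  Promotions: 0.154 × 0.43 = 0.06622
Total = 0.134013.
P(Work | evidence) = 0.001612 / 0.134013 ≈ 0.0120.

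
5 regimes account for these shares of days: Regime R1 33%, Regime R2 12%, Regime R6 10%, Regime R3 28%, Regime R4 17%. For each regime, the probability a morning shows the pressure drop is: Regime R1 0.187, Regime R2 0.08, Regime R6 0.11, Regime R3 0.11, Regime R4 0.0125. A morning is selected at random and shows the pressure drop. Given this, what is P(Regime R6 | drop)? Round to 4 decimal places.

By Bayes' rule, posterior ∝ prior × likelihood:
  Regime R1: 0.33 × 0.187 = 0.06171
  Regime R2: 0.12 × 0.08 = 0.0096
  Regime R6: 0.1 × 0.11 = 0.011
  Regime R3: 0.28 × 0.11 = 0.0308
  Regime R4: 0.17 × 0.0125 = 0.002125
Total = 0.115235.
P(Regime R6 | evidence) = 0.011 / 0.115235 ≈ 0.0955.

0.0955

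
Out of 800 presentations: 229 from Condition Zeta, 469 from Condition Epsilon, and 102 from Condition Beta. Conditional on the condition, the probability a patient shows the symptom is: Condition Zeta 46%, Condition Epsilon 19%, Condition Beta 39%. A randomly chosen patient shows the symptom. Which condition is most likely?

Condition Zeta

Unnormalized posteriors (prior × likelihood):
  Condition Zeta: 0.28625 × 0.46 = 0.131675
  Condition Epsilon: 0.58625 × 0.19 = 0.1113875
  Condition Beta: 0.1275 × 0.39 = 0.049725
Normalizing constant = 0.2927875.
Largest term belongs to Condition Zeta, so Condition Zeta is most probable.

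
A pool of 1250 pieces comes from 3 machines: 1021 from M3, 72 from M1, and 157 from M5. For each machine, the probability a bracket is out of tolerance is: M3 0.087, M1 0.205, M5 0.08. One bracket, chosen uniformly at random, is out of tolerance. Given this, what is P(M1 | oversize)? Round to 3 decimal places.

0.127

Unnormalized posteriors (prior × likelihood):
  M3: 0.8168 × 0.087 = 0.0710616
  M1: 0.0576 × 0.205 = 0.011808
  M5: 0.1256 × 0.08 = 0.010048
Normalizing constant = 0.0929176.
P(M1 | evidence) = 0.011808 / 0.0929176 ≈ 0.127.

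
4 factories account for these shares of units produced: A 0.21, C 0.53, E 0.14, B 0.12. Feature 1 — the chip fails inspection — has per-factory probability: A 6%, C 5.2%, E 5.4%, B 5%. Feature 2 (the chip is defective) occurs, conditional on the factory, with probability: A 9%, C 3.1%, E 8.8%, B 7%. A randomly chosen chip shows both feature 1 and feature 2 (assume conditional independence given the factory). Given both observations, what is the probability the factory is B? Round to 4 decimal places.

0.1366

By Bayes' rule, posterior ∝ prior × likelihood:
  A: 0.21 × 0.06 × 0.09 = 0.001134
  C: 0.53 × 0.052 × 0.031 = 0.00085436
  E: 0.14 × 0.054 × 0.088 = 0.00066528
  B: 0.12 × 0.05 × 0.07 = 0.00042
Total = 0.00307364.
P(B | evidence) = 0.00042 / 0.00307364 ≈ 0.1366.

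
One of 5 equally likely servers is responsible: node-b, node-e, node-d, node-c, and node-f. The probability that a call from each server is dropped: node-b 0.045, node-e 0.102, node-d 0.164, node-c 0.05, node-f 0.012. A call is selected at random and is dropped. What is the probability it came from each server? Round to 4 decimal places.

node-b 0.1206, node-e 0.2735, node-d 0.4397, node-c 0.1340, node-f 0.0322

With a uniform prior (1/5 each), posterior ∝ likelihood:
  node-b: 0.045
  node-e: 0.102
  node-d: 0.164
  node-c: 0.05
  node-f: 0.012
Normalizing constant = 0.373.
P(node-b | dropped) = 0.045/0.373 ≈ 0.1206
P(node-e | dropped) = 0.102/0.373 ≈ 0.2735
P(node-d | dropped) = 0.164/0.373 ≈ 0.4397
P(node-c | dropped) = 0.05/0.373 ≈ 0.1340
P(node-f | dropped) = 0.012/0.373 ≈ 0.0322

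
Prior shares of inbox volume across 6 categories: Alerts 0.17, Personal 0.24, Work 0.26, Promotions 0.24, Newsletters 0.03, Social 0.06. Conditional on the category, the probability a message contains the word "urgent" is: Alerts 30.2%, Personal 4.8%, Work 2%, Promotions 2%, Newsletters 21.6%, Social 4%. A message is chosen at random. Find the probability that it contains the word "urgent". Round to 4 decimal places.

Prior × likelihood for each hypothesis:
  Alerts: 0.17 × 0.302 = 0.05134
  Personal: 0.24 × 0.048 = 0.01152
  Work: 0.26 × 0.02 = 0.0052
  Promotions: 0.24 × 0.02 = 0.0048
  Newsletters: 0.03 × 0.216 = 0.00648
  Social: 0.06 × 0.04 = 0.0024
P(urgent-flag) = 0.05134 + 0.01152 + 0.0052 + 0.0048 + 0.00648 + 0.0024 = 0.08174 → 0.0817.

0.0817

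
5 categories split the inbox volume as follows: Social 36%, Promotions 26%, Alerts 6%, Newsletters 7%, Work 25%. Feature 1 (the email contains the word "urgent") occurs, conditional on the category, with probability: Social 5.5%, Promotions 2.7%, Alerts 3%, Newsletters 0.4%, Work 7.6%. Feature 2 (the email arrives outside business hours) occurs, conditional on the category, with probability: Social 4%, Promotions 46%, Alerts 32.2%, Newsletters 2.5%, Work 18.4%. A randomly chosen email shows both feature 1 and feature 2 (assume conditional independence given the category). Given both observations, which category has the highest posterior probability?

Work

By Bayes' rule, posterior ∝ prior × likelihood:
  Social: 0.36 × 0.055 × 0.04 = 0.000792
  Promotions: 0.26 × 0.027 × 0.46 = 0.0032292
  Alerts: 0.06 × 0.03 × 0.322 = 0.0005796
  Newsletters: 0.07 × 0.004 × 0.025 = 0.000007
  Work: 0.25 × 0.076 × 0.184 = 0.003496
Total = 0.0081038.
Largest term belongs to Work, so Work is most probable.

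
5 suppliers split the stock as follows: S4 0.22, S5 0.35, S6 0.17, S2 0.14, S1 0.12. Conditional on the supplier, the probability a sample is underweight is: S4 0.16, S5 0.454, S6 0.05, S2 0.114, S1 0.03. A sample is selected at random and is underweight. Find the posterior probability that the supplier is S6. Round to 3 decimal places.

Unnormalized posteriors (prior × likelihood):
  S4: 0.22 × 0.16 = 0.0352
  S5: 0.35 × 0.454 = 0.1589
  S6: 0.17 × 0.05 = 0.0085
  S2: 0.14 × 0.114 = 0.01596
  S1: 0.12 × 0.03 = 0.0036
Normalizing constant = 0.22216.
P(S6 | evidence) = 0.0085 / 0.22216 ≈ 0.038.

0.038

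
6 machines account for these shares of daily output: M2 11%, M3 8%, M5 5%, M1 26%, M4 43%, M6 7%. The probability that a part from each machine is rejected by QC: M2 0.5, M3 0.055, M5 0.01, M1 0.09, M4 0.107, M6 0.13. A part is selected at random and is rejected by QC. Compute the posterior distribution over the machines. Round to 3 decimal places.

M2 0.397, M3 0.032, M5 0.004, M1 0.169, M4 0.332, M6 0.066

By Bayes' rule, posterior ∝ prior × likelihood:
  M2: 0.11 × 0.5 = 0.055
  M3: 0.08 × 0.055 = 0.0044
  M5: 0.05 × 0.01 = 0.0005
  M1: 0.26 × 0.09 = 0.0234
  M4: 0.43 × 0.107 = 0.04601
  M6: 0.07 × 0.13 = 0.0091
Total = 0.13841.
P(M2 | rejected) = 0.055/0.13841 ≈ 0.397
P(M3 | rejected) = 0.0044/0.13841 ≈ 0.032
P(M5 | rejected) = 0.0005/0.13841 ≈ 0.004
P(M1 | rejected) = 0.0234/0.13841 ≈ 0.169
P(M4 | rejected) = 0.04601/0.13841 ≈ 0.332
P(M6 | rejected) = 0.0091/0.13841 ≈ 0.066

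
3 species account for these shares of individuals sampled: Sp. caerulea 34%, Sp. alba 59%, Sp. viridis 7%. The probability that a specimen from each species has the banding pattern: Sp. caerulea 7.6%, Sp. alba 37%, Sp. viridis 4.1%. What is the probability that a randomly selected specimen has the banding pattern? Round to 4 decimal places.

0.2470

Unnormalized posteriors (prior × likelihood):
  Sp. caerulea: 0.34 × 0.076 = 0.02584
  Sp. alba: 0.59 × 0.37 = 0.2183
  Sp. viridis: 0.07 × 0.041 = 0.00287
P(banded) = 0.02584 + 0.2183 + 0.00287 = 0.24701 → 0.2470.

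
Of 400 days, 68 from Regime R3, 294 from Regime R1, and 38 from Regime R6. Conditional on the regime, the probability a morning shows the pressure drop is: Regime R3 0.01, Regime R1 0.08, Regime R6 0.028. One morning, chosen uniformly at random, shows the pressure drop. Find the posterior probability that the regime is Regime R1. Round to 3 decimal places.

0.931

Prior × likelihood for each hypothesis:
  Regime R3: 0.17 × 0.01 = 0.0017
  Regime R1: 0.735 × 0.08 = 0.0588
  Regime R6: 0.095 × 0.028 = 0.00266
Total = 0.06316.
P(Regime R1 | evidence) = 0.0588 / 0.06316 ≈ 0.931.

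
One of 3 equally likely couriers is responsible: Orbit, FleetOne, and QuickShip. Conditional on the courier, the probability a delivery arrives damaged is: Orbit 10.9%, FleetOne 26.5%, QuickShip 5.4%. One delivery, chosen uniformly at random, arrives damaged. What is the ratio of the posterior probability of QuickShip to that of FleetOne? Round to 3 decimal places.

With a uniform prior (1/3 each), posterior ∝ likelihood:
  Orbit: 0.109
  FleetOne: 0.265
  QuickShip: 0.054
Sum = 0.428.
The ratio is 0.054 / 0.265 (the normalizer cancels) = 0.204.

0.204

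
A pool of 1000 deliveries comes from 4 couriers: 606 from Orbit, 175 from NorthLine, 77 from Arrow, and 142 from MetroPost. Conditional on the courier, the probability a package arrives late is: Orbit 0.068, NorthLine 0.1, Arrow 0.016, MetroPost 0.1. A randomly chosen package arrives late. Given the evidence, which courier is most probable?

Unnormalized posteriors (prior × likelihood):
  Orbit: 0.606 × 0.068 = 0.041208
  NorthLine: 0.175 × 0.1 = 0.0175
  Arrow: 0.077 × 0.016 = 0.001232
  MetroPost: 0.142 × 0.1 = 0.0142
Normalizing constant = 0.07414.
Largest term belongs to Orbit, so Orbit is most probable.

Orbit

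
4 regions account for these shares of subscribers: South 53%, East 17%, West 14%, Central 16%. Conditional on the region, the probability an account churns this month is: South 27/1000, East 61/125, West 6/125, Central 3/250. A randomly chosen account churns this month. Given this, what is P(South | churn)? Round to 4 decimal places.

Prior × likelihood for each hypothesis:
  South: 0.53 × 0.027 = 0.01431
  East: 0.17 × 0.488 = 0.08296
  West: 0.14 × 0.048 = 0.00672
  Central: 0.16 × 0.012 = 0.00192
Normalizing constant = 0.10591.
P(South | evidence) = 0.01431 / 0.10591 ≈ 0.1351.

0.1351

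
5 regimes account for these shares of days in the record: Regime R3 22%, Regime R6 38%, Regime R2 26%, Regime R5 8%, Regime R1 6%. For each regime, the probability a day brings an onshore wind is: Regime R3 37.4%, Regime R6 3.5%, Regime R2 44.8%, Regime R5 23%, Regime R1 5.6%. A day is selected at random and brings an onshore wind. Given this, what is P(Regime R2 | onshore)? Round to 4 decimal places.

Unnormalized posteriors (prior × likelihood):
  Regime R3: 0.22 × 0.374 = 0.08228
  Regime R6: 0.38 × 0.035 = 0.0133
  Regime R2: 0.26 × 0.448 = 0.11648
  Regime R5: 0.08 × 0.23 = 0.0184
  Regime R1: 0.06 × 0.056 = 0.00336
Total = 0.23382.
P(Regime R2 | evidence) = 0.11648 / 0.23382 ≈ 0.4982.

0.4982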